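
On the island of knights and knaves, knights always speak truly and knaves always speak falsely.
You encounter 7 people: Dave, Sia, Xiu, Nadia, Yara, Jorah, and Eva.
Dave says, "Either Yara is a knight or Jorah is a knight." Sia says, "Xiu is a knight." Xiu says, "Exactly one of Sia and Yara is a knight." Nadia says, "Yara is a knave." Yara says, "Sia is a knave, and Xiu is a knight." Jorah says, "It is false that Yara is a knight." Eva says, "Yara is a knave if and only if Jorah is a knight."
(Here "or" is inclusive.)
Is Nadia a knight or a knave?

Consistent assignments: {Dave=knight, Sia=knight, Xiu=knight, Nadia=knight, Yara=knave, Jorah=knight, Eva=knight}; {Dave=knight, Sia=knave, Xiu=knave, Nadia=knight, Yara=knave, Jorah=knight, Eva=knight}
In every consistent assignment, Nadia is a knight.

Nadia is a knight.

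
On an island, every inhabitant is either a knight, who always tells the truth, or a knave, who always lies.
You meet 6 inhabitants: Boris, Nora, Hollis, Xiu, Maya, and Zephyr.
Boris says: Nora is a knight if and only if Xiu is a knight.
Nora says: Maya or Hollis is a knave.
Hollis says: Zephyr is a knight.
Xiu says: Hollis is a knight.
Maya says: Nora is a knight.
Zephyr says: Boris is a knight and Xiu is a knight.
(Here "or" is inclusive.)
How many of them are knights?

2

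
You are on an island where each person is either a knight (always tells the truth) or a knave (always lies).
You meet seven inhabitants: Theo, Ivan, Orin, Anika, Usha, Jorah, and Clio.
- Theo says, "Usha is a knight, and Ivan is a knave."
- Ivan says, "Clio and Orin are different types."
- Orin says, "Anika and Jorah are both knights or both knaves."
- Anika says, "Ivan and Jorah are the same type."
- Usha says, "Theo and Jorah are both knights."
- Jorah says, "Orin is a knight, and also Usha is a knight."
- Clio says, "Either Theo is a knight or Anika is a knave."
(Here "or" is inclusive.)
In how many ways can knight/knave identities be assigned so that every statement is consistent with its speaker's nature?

1

Consistent assignments:
  Theo=knave, Ivan=knave, Orin=knave, Anika=knight, Usha=knave, Jorah=knave, Clio=knave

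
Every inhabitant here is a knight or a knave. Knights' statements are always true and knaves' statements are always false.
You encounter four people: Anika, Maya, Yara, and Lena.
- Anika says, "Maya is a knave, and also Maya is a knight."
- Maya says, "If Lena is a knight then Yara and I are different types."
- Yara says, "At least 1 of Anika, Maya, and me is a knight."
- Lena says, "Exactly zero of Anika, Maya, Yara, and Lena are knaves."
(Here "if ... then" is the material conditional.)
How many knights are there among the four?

2

The unique consistent assignment is Anika=knave, Maya=knight, Yara=knight, Lena=knave.
That has 2 knights.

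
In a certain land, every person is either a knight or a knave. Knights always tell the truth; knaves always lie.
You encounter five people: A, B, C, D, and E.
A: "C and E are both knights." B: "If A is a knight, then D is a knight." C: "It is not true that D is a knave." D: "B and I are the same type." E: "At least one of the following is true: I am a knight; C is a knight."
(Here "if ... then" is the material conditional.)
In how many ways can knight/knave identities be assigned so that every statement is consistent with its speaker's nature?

3

Consistent assignments:
  A=knight, B=knight, C=knight, D=knight, E=knight
  A=knave, B=knight, C=knave, D=knave, E=knight
  A=knave, B=knight, C=knave, D=knave, E=knave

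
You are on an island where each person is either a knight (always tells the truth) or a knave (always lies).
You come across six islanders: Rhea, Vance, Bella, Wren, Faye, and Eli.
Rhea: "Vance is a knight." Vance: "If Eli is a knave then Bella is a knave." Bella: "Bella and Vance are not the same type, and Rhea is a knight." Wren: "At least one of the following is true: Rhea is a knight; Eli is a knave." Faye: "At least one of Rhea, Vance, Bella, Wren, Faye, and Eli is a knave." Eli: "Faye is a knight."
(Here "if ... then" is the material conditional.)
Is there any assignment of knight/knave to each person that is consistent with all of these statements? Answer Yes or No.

No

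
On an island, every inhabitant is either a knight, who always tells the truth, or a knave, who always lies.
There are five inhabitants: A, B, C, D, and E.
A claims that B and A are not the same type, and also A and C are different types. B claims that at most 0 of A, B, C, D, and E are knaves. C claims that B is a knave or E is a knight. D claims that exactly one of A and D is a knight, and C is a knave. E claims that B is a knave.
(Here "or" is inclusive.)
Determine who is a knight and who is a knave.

Since A is a knave, "B and A are not the same type, and also A and C are different types" needs to be False, which holds.
B is a knave; "at most 0 of A, B, C, D, and E are knaves" is False, as required.
C (knight): "B is a knave or E is a knight" — true. ✓
Since D is a knave, "exactly one of A and D is a knight, and C is a knave" needs to be False, which holds.
E is a knight, so "B is a knave" must be true — and it is.

A is a knave, B is a knave, C is a knight, D is a knave, and E is a knight.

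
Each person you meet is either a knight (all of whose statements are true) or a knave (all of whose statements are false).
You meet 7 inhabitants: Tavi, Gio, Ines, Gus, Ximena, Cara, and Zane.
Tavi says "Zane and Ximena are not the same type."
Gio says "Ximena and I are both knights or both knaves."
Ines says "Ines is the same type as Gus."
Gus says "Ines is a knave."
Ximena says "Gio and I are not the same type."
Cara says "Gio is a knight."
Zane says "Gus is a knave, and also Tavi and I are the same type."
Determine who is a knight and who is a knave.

Tavi is a knight, and the claim "Zane and Ximena are not the same type" is indeed True.
Gio is a knave, so "Ximena and I are both knights or both knaves" must be false — and it is.
Ines is a knave; "Ines is the same type as Gus" is false, as required.
Gus (knight): "Ines is a knave" — True. ✓
As a knight, Ximena's statement "Gio and I are not the same type" should be True; it is.
Cara is a knave; "Gio is a knight" is false, as required.
Zane is a knave, and the claim "Gus is a knave, and also Tavi and I are the same type" is indeed false.

Tavi is a knight, Gio is a knave, Ines is a knave, Gus is a knight, Ximena is a knight, Cara is a knave, and Zane is a knave.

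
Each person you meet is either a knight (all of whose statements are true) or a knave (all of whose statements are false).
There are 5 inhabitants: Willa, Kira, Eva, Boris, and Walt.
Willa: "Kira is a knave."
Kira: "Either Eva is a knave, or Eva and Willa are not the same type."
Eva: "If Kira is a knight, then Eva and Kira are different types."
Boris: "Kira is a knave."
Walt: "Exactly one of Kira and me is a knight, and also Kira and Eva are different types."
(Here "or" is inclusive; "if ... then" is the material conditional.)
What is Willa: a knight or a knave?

Willa is a knight.

Consistent assignments: {Willa=knight, Kira=knave, Eva=knight, Boris=knight, Walt=knight}; {Willa=knight, Kira=knave, Eva=knight, Boris=knight, Walt=knave}
In every consistent assignment, Willa is a knight.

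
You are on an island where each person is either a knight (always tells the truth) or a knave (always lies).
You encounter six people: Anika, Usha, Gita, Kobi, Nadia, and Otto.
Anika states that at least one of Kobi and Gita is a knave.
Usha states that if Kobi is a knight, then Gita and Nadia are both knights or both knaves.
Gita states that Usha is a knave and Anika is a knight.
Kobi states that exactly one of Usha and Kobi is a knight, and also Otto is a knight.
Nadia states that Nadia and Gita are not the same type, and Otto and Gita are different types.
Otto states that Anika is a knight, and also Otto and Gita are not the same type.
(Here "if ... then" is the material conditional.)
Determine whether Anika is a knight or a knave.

Anika is a knight.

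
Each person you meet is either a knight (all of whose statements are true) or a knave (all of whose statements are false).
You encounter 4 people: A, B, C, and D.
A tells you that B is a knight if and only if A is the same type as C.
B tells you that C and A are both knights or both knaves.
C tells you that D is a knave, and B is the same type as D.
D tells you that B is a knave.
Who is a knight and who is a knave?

A is a knight, B is a knave, C is a knave, and D is a knight.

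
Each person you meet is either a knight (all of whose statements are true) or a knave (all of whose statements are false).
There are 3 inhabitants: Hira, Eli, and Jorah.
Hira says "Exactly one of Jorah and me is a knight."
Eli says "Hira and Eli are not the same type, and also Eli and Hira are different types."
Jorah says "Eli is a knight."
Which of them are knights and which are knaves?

Knights: none. Knaves: Hira, Eli, and Jorah.

Since Hira is a knave, "exactly one of Jorah and me is a knight" needs to be False, which holds.
Eli (knave): "Hira and Eli are not the same type, and also Eli and Hira are different types" — False. ✓
Jorah is a knave; "Eli is a knight" is False, as required.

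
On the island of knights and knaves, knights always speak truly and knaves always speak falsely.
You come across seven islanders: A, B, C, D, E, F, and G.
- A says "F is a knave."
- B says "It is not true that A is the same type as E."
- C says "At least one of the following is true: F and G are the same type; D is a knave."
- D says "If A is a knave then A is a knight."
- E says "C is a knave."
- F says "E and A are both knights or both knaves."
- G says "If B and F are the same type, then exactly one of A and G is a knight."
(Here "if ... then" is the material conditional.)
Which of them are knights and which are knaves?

A is a knave, B is a knave, C is a knight, D is a knave, E is a knave, F is a knight, and G is a knight.

Since A is a knave, "F is a knave" needs to be false, which holds.
B is a knave, and the claim "it is not true that A is the same type as E" is indeed false.
C is a knight; "at least one of the following is true: F and G are the same type; D is a knave" is True, as required.
As a knave, D's statement "if A is a knave then A is a knight" should be false; it is.
Since E is a knave, "C is a knave" needs to be false, which holds.
As a knight, F's statement "E and A are both knights or both knaves" should be True; it is.
G is a knight, so "if B and F are the same type, then exactly one of A and G is a knight" must be True — and it is.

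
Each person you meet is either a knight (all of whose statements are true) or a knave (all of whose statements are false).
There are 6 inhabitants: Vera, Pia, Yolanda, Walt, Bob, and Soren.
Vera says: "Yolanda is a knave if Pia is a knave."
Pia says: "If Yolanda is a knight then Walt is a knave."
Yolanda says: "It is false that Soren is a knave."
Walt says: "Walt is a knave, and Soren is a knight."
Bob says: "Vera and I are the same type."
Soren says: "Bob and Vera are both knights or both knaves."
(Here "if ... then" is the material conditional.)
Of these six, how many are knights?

The unique consistent assignment is Vera=knight, Pia=knight, Yolanda=knave, Walt=knave, Bob=knave, Soren=knave.
That has 2 knights.

2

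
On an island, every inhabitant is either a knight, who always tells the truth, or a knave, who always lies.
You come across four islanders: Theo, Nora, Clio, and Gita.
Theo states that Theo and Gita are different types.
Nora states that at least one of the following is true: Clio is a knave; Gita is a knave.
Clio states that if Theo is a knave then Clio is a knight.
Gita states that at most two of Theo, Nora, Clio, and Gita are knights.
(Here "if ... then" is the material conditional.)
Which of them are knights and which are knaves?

Theo is a knight; "Theo and Gita are different types" is True, as required.
As a knight, Nora's statement "at least one of the following is true: Clio is a knave; Gita is a knave" should be True; it is.
Clio is a knight; "if Theo is a knave then Clio is a knight" is True, as required.
Gita is a knave; "at most two of Theo, Nora, Clio, and Gita are knights" is False, as required.

Knights: Theo, Nora, and Clio. Knaves: Gita.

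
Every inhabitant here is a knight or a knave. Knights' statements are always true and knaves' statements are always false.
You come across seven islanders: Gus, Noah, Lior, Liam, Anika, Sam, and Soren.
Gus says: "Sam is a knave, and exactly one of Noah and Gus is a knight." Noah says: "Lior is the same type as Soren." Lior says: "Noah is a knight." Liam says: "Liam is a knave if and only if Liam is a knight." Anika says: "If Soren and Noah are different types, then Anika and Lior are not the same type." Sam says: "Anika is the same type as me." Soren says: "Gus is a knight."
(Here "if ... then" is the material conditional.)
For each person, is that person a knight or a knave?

Knights: Gus, Anika, and Soren. Knaves: Noah, Lior, Liam, and Sam.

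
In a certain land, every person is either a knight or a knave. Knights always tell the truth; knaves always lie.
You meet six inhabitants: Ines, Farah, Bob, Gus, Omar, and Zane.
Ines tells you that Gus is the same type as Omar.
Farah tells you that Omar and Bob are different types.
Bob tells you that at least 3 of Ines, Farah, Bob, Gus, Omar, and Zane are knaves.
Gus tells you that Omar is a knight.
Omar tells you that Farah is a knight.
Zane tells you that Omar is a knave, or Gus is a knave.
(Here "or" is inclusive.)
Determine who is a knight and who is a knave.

Ines is a knight, Farah is a knight, Bob is a knave, Gus is a knight, Omar is a knight, and Zane is a knave.

Ines is a knight; "Gus is the same type as Omar" is true, as required.
Farah is a knight, and the claim "Omar and Bob are different types" is indeed true.
Bob (knave): "at least 3 of Ines, Farah, Bob, Gus, Omar, and Zane are knaves" — False. ✓
Since Gus is a knight, "Omar is a knight" needs to be true, which holds.
Omar is a knight; "Farah is a knight" is true, as required.
Zane is a knave, and the claim "Omar is a knave, or Gus is a knave" is indeed False.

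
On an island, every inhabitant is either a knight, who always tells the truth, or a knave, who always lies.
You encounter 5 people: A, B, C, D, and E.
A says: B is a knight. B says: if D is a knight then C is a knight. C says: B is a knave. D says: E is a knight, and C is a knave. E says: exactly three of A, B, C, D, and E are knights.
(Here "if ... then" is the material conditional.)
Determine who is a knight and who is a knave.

Suppose A is a knave. Then A's statement "B is a knight" would have to be false. Checking the 16 ways to assign the others, none is consistent with every speaker.
(For instance, with B=knight, C=knave, D=knave, E=knave, A's claim "B is a knight" comes out true where it would need to be false.)
So A must be a knight, making "B is a knight" true. Taking A=knight, B=knight, C=knave, D=knave, E=knave, each remaining statement checks out:
  B (knight): "if D is a knight then C is a knight" — true. ✓
  C (knave): "B is a knave" — false. ✓
  D (knave): "E is a knight, and C is a knave" — false. ✓
  E (knave): "exactly three of A, B, C, D, and E are knights" — false. ✓
This is the unique consistent assignment.

A is a knight, B is a knight, C is a knave, D is a knave, and E is a knave.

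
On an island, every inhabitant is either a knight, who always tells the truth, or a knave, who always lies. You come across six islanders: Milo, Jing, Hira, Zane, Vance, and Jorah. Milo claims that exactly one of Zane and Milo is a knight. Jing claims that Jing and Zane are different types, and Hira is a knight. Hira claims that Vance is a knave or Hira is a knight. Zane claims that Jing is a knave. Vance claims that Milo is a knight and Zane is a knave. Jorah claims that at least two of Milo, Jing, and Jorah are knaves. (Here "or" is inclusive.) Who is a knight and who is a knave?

Milo is a knight, Jing is a knight, Hira is a knight, Zane is a knave, Vance is a knight, and Jorah is a knave.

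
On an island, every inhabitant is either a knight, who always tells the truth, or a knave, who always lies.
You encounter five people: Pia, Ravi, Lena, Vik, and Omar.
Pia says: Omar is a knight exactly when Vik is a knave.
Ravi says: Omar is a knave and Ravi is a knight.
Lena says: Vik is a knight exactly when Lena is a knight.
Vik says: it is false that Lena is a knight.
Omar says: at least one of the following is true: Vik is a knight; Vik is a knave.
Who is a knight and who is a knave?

Knights: Vik and Omar. Knaves: Pia, Ravi, and Lena.

Suppose Pia is a knight. Then Pia's statement "Omar is a knight exactly when Vik is a knave" would have to be true. Checking the 16 ways to assign the others, none is consistent with every speaker.
(For instance, with Ravi=knave, Lena=knave, Vik=knight, Omar=knight, Pia's claim "Omar is a knight exactly when Vik is a knave" comes out false where it would need to be true.)
So Pia must be a knave, making "Omar is a knight exactly when Vik is a knave" false. Taking Pia=knave, Ravi=knave, Lena=knave, Vik=knight, Omar=knight, each remaining statement checks out:
  Ravi (knave): "Omar is a knave and Ravi is a knight" — false. ✓
  Lena (knave): "Vik is a knight exactly when Lena is a knight" — false. ✓
  Vik (knight): "it is false that Lena is a knight" — true. ✓
  Omar (knight): "at least one of the following is true: Vik is a knight; Vik is a knave" — true. ✓
This is the unique consistent assignment.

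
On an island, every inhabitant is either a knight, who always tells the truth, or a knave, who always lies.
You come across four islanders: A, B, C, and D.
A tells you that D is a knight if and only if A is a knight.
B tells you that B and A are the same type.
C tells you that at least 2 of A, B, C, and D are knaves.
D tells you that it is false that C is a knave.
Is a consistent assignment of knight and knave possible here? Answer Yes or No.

No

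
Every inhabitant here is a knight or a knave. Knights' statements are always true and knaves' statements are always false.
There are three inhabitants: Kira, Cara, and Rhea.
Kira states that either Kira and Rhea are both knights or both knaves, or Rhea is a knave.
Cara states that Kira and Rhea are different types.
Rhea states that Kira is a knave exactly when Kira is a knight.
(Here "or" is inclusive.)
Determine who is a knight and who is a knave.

Kira is a knight, Cara is a knight, and Rhea is a knave.

As a knight, Kira's statement "either Kira and Rhea are both knights or both knaves, or Rhea is a knave" should be True; it is.
Cara is a knight, so "Kira and Rhea are different types" must be True — and it is.
Since Rhea is a knave, "Kira is a knave exactly when Kira is a knight" needs to be false, which holds.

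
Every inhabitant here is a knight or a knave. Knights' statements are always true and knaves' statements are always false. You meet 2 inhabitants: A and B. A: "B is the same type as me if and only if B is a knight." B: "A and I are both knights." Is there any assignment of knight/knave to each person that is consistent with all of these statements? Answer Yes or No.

One consistent assignment: A=knight, B=knight.

Yes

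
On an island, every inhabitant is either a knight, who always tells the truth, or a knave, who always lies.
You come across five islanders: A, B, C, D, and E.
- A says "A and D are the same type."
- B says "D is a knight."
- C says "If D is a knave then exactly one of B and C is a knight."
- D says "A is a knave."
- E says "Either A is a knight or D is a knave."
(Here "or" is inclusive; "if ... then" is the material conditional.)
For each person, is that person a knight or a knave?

A is a knave, B is a knight, C is a knight, D is a knight, and E is a knave.

A is a knave; "A and D are the same type" is false, as required.
B is a knight, and the claim "D is a knight" is indeed true.
C is a knight, and the claim "if D is a knave then exactly one of B and C is a knight" is indeed true.
Since D is a knight, "A is a knave" needs to be true, which holds.
E is a knave, and the claim "either A is a knight or D is a knave" is indeed false.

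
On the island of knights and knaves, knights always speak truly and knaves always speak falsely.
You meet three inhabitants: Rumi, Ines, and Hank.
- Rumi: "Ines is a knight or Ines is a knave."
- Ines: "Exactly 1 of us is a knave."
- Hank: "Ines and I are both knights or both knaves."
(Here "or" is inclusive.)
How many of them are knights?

2

The unique consistent assignment is Rumi=knight, Ines=knight, Hank=knave.
That has 2 knights.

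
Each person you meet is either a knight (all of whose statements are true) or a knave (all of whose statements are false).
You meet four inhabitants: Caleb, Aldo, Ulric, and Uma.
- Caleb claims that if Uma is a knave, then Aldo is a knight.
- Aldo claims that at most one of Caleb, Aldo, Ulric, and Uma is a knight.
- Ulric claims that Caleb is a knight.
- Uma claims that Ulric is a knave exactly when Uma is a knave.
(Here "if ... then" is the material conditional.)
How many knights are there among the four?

3

The unique consistent assignment is Caleb=knight, Aldo=knave, Ulric=knight, Uma=knight.
That has 3 knights.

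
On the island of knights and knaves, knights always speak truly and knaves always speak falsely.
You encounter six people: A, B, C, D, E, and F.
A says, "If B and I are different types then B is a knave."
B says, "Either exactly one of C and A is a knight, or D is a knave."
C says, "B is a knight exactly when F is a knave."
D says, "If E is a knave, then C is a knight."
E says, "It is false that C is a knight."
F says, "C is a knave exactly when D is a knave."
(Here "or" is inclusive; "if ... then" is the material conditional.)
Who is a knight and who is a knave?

A is a knight, B is a knave, C is a knight, D is a knight, E is a knave, and F is a knight.

A is a knight, and the claim "if B and I are different types then B is a knave" is indeed True.
B is a knave, so "either exactly one of C and A is a knight, or D is a knave" must be false — and it is.
C (knight): "B is a knight exactly when F is a knave" — True. ✓
D is a knight, and the claim "if E is a knave, then C is a knight" is indeed True.
Since E is a knave, "it is false that C is a knight" needs to be false, which holds.
F is a knight, and the claim "C is a knave exactly when D is a knave" is indeed True.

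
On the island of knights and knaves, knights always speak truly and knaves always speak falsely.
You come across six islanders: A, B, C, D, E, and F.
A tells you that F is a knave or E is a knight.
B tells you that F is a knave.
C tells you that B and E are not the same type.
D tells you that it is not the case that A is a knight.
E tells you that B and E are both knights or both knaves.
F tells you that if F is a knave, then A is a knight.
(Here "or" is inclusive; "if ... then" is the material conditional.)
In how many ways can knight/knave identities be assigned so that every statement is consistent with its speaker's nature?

0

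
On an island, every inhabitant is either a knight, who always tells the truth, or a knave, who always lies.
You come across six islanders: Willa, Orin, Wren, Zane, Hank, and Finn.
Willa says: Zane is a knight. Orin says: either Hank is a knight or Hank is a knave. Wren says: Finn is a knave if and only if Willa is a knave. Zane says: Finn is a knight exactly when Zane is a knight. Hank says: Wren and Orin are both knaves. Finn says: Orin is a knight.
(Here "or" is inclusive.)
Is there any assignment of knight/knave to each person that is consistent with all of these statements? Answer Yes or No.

Yes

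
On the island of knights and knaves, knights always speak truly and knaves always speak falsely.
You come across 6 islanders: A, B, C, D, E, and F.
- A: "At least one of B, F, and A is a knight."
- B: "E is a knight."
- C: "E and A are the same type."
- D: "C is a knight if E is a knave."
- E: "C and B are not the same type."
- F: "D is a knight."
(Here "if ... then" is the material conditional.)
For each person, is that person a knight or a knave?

A is a knight, B is a knave, C is a knave, D is a knave, E is a knave, and F is a knave.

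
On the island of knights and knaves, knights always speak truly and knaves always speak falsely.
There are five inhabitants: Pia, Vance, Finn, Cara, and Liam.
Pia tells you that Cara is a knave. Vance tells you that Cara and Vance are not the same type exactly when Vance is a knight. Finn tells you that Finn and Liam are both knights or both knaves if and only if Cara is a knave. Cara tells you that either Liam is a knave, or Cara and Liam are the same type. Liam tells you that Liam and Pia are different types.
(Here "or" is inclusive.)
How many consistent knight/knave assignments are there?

2

Consistent assignments:
  Pia=knave, Vance=knave, Finn=knight, Cara=knight, Liam=knave
  Pia=knave, Vance=knave, Finn=knave, Cara=knight, Liam=knave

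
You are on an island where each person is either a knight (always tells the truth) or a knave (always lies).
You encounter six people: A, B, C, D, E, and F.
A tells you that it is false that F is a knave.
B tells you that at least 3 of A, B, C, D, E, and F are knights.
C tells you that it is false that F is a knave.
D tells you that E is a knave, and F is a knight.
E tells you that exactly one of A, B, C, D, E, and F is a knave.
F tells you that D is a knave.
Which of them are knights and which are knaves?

Knights: A, B, C, E, and F. Knaves: D.

A is a knight; "it is false that F is a knave" is True, as required.
B (knight): "at least 3 of A, B, C, D, E, and F are knights" — True. ✓
C (knight): "it is false that F is a knave" — True. ✓
D is a knave; "E is a knave, and F is a knight" is False, as required.
E is a knight, and the claim "exactly one of A, B, C, D, E, and F is a knave" is indeed True.
F is a knight, so "D is a knave" must be True — and it is.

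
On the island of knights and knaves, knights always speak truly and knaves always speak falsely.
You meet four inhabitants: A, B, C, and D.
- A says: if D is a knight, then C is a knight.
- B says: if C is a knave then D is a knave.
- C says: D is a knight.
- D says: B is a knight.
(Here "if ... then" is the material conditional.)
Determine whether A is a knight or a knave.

Consistent assignments: {A=knight, B=knight, C=knight, D=knight}
In every consistent assignment, A is a knight.

A is a knight.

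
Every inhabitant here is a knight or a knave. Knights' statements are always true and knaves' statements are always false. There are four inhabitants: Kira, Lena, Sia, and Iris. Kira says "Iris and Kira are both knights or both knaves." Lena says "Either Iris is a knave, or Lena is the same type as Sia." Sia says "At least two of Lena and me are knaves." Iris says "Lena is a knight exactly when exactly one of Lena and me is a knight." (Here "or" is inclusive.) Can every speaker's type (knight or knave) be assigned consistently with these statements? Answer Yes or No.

No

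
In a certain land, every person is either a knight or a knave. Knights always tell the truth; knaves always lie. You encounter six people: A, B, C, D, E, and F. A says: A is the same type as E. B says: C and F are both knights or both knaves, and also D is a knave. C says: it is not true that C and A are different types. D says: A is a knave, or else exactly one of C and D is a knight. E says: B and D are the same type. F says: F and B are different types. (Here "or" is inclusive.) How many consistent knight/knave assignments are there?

Consistent assignments:
  A=knight, B=knave, C=knave, D=knave, E=knight, F=knight

1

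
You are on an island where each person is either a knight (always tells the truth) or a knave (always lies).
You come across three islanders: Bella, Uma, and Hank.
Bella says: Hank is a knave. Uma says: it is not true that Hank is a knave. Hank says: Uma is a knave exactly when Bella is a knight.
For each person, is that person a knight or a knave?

Bella is a knave, Uma is a knight, and Hank is a knight.

As a knave, Bella's statement "Hank is a knave" should be False; it is.
Uma is a knight; "it is not true that Hank is a knave" is true, as required.
Hank is a knight, and the claim "Uma is a knave exactly when Bella is a knight" is indeed true.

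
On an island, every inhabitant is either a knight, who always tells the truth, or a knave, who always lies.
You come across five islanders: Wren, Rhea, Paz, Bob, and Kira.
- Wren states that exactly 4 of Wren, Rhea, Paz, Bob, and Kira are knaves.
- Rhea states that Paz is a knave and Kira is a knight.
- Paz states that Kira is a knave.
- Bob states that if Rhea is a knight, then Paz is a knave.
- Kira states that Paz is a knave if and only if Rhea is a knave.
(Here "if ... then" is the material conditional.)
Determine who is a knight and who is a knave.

Wren is a knave, so "exactly 4 of Wren, Rhea, Paz, Bob, and Kira are knaves" must be false — and it is.
As a knave, Rhea's statement "Paz is a knave and Kira is a knight" should be false; it is.
As a knight, Paz's statement "Kira is a knave" should be true; it is.
Bob is a knight; "if Rhea is a knight, then Paz is a knave" is true, as required.
Kira is a knave, so "Paz is a knave if and only if Rhea is a knave" must be false — and it is.

Knights: Paz and Bob. Knaves: Wren, Rhea, and Kira.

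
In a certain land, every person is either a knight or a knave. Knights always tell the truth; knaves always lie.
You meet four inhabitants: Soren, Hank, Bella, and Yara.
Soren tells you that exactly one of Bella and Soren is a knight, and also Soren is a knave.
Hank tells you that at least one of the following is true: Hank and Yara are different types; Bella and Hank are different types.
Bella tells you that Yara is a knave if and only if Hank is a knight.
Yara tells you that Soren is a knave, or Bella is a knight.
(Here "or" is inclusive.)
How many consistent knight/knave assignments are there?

1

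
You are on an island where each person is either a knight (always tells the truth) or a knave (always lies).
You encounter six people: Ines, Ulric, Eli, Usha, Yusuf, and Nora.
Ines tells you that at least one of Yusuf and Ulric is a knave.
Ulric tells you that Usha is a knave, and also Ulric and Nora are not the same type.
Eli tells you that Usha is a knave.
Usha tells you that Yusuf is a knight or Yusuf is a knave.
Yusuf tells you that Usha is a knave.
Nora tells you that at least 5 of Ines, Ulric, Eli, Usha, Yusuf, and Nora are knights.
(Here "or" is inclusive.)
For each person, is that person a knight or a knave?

Ines is a knight, Ulric is a knave, Eli is a knave, Usha is a knight, Yusuf is a knave, and Nora is a knave.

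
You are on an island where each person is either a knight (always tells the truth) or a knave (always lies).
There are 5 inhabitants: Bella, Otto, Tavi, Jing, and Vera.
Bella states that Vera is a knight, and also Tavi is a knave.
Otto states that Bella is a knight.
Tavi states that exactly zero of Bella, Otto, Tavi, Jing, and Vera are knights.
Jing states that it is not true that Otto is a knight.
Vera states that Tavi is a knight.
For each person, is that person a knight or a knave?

Bella is a knave; "Vera is a knight, and also Tavi is a knave" is False, as required.
Since Otto is a knave, "Bella is a knight" needs to be False, which holds.
Tavi is a knave; "exactly zero of Bella, Otto, Tavi, Jing, and Vera are knights" is False, as required.
As a knight, Jing's statement "it is not true that Otto is a knight" should be True; it is.
As a knave, Vera's statement "Tavi is a knight" should be False; it is.

Bella is a knave, Otto is a knave, Tavi is a knave, Jing is a knight, and Vera is a knave.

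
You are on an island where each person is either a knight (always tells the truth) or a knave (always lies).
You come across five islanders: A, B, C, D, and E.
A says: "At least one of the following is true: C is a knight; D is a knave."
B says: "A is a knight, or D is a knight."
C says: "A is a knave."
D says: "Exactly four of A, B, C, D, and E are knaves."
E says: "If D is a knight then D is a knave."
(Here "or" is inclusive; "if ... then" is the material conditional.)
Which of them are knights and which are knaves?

A is a knight, so "at least one of the following is true: C is a knight; D is a knave" must be True — and it is.
B is a knight, and the claim "A is a knight, or D is a knight" is indeed True.
C is a knave, and the claim "A is a knave" is indeed false.
D is a knave, so "exactly four of A, B, C, D, and E are knaves" must be false — and it is.
E is a knight, and the claim "if D is a knight then D is a knave" is indeed True.

Knights: A, B, and E. Knaves: C and D.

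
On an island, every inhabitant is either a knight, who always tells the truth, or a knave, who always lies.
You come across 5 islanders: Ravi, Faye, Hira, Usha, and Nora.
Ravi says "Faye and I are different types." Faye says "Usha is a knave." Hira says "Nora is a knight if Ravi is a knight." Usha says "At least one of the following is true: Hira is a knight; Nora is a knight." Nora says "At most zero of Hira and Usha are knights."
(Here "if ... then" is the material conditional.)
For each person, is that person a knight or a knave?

Suppose Ravi is a knight. Then Ravi's statement "Faye and I are different types" would have to be true. Checking the 16 ways to assign the others, none is consistent with every speaker.
(For instance, with Faye=knave, Hira=knight, Usha=knight, Nora=knave, Hira's claim "Nora is a knight if Ravi is a knight" comes out false where it would need to be true.)
So Ravi must be a knave, making "Faye and I are different types" false. Taking Ravi=knave, Faye=knave, Hira=knight, Usha=knight, Nora=knave, each remaining statement checks out:
  Faye (knave): "Usha is a knave" — false. ✓
  Hira (knight): "Nora is a knight if Ravi is a knight" — true. ✓
  Usha (knight): "at least one of the following is true: Hira is a knight; Nora is a knight" — true. ✓
  Nora (knave): "at most zero of Hira and Usha are knights" — false. ✓
This is the unique consistent assignment.

Ravi is a knave, Faye is a knave, Hira is a knight, Usha is a knight, and Nora is a knave.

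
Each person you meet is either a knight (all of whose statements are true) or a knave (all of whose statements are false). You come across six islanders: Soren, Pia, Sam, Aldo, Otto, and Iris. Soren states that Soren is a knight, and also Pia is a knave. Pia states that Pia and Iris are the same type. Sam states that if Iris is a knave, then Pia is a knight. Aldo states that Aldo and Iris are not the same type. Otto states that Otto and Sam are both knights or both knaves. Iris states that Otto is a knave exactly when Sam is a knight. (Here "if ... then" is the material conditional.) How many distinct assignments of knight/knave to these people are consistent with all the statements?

0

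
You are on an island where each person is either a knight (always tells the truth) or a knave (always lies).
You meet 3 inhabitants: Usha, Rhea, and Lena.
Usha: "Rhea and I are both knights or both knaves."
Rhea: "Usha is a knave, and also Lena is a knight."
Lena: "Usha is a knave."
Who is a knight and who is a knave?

Usha is a knave; "Rhea and I are both knights or both knaves" is False, as required.
As a knight, Rhea's statement "Usha is a knave, and also Lena is a knight" should be true; it is.
Lena is a knight; "Usha is a knave" is true, as required.

Usha is a knave, Rhea is a knight, and Lena is a knight.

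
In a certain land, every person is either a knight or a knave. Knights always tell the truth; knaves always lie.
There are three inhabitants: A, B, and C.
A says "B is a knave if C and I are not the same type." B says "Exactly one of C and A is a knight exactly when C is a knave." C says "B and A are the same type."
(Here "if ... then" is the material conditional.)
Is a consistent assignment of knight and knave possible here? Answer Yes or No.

Yes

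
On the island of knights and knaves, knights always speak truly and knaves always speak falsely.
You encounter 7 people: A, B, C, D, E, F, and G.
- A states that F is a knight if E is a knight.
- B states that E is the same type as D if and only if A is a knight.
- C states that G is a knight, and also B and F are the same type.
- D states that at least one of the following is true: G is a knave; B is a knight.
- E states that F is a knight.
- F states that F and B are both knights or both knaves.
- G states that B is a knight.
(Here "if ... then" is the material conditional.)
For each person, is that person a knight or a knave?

Knights: A, B, C, D, E, F, and G. Knaves: none.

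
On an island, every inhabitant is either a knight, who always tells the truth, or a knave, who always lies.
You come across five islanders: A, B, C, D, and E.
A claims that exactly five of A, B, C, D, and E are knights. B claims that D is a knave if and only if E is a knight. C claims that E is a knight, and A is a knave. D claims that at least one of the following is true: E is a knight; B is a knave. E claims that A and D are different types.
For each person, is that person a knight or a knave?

A is a knave, B is a knave, C is a knight, D is a knight, and E is a knight.

A is a knave, so "exactly five of A, B, C, D, and E are knights" must be False — and it is.
Since B is a knave, "D is a knave if and only if E is a knight" needs to be False, which holds.
Since C is a knight, "E is a knight, and A is a knave" needs to be true, which holds.
D is a knight; "at least one of the following is true: E is a knight; B is a knave" is true, as required.
Since E is a knight, "A and D are different types" needs to be true, which holds.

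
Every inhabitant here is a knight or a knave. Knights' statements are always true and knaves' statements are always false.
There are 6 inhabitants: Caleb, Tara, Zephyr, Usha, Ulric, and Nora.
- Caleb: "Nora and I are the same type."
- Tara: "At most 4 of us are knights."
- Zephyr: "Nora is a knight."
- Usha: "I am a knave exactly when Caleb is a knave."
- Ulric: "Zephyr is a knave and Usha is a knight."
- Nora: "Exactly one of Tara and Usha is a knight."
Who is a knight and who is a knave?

Caleb is a knight, Tara is a knight, Zephyr is a knight, Usha is a knave, Ulric is a knave, and Nora is a knight.

As a knight, Caleb's statement "Nora and I are the same type" should be True; it is.
Tara is a knight; "at most 4 of us are knights" is True, as required.
Since Zephyr is a knight, "Nora is a knight" needs to be True, which holds.
Usha is a knave, and the claim "I am a knave exactly when Caleb is a knave" is indeed false.
As a knave, Ulric's statement "Zephyr is a knave and Usha is a knight" should be false; it is.
As a knight, Nora's statement "exactly one of Tara and Usha is a knight" should be True; it is.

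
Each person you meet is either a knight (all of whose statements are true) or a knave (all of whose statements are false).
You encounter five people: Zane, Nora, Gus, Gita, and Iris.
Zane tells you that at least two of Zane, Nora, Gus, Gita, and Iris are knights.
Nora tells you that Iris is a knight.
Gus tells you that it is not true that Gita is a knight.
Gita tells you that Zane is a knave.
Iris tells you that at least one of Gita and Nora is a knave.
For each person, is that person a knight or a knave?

Zane is a knight, Nora is a knight, Gus is a knight, Gita is a knave, and Iris is a knight.

Since Zane is a knight, "at least two of Zane, Nora, Gus, Gita, and Iris are knights" needs to be True, which holds.
Nora (knight): "Iris is a knight" — True. ✓
Since Gus is a knight, "it is not true that Gita is a knight" needs to be True, which holds.
Gita is a knave, and the claim "Zane is a knave" is indeed False.
Iris is a knight; "at least one of Gita and Nora is a knave" is True, as required.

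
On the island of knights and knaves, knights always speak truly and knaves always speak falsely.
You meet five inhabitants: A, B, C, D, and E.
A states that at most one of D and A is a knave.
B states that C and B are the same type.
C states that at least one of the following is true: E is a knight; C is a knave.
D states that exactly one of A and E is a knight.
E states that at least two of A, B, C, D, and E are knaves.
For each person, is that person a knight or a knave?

Suppose A is a knave. Then A's statement "at most one of D and A is a knave" would have to be false. Checking the 16 ways to assign the others, none is consistent with every speaker.
(For instance, with B=knave, C=knight, D=knave, E=knight, D's claim "exactly one of A and E is a knight" comes out true where it would need to be false.)
So A must be a knight, making "at most one of D and A is a knave" true. Taking A=knight, B=knave, C=knight, D=knave, E=knight, each remaining statement checks out:
  B (knave): "C and B are the same type" — false. ✓
  C (knight): "at least one of the following is true: E is a knight; C is a knave" — true. ✓
  D (knave): "exactly one of A and E is a knight" — false. ✓
  E (knight): "at least two of A, B, C, D, and E are knaves" — true. ✓
This is the unique consistent assignment.

A is a knight, B is a knave, C is a knight, D is a knave, and E is a knight.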